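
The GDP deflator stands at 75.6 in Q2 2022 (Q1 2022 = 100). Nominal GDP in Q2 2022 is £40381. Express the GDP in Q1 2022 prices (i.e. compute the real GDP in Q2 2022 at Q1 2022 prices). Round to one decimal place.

Real = Nominal ÷ (Index/100) = 40381 ÷ (75.6/100)
     = 40381 ÷ 0.756 = 53414.0212

53414.0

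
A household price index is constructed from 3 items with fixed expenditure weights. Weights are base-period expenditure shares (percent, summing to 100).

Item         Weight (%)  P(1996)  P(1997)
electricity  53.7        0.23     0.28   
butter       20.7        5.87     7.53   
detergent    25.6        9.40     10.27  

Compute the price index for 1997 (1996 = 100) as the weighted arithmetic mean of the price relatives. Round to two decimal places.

electricity: 53.7 × (0.28/0.23) = 53.7 × 1.217391 = 65.3739
butter: 20.7 × (7.53/5.87) = 20.7 × 1.282794 = 26.5538
detergent: 25.6 × (10.27/9.40) = 25.6 × 1.092553 = 27.9694
Index = Σ wᵢ·(p₁ᵢ/p₀ᵢ) = 65.3739 + 26.5538 + 27.9694 = 119.8971

119.90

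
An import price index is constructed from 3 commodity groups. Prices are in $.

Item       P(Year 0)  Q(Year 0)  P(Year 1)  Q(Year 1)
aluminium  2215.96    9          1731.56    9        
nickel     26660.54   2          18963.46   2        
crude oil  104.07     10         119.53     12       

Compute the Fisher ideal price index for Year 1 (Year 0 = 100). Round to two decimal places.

73.68

Laspeyres component (base-period weights):
ΣP(Year 1)Q(Year 0) = 1731.56×9 + 18963.46×2 + 119.53×10 = 15584.04 + 37926.92 + 1195.3 = 54706.26
ΣP(Year 0)Q(Year 0) = 2215.96×9 + 26660.54×2 + 104.07×10 = 19943.64 + 53321.08 + 1040.7 = 74305.42
L = 54706.26 / 74305.42 × 100 = 73.6235
Paasche component (current-period weights):
ΣP(Year 1)Q(Year 1) = 1731.56×9 + 18963.46×2 + 119.53×12 = 15584.04 + 37926.92 + 1434.36 = 54945.32
ΣP(Year 0)Q(Year 1) = 2215.96×9 + 26660.54×2 + 104.07×12 = 19943.64 + 53321.08 + 1248.84 = 74513.56
P = 54945.32 / 74513.56 × 100 = 73.7387
Fisher = √(L × P) = √(73.6235 × 73.7387) = 73.6811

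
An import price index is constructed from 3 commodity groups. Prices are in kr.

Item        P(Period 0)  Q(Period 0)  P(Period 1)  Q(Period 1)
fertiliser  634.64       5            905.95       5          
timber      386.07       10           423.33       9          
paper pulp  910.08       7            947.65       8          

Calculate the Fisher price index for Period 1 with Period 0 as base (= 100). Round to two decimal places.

114.58

Laspeyres component (base-period weights):
ΣP(Period 1)Q(Period 0) = 905.95×5 + 423.33×10 + 947.65×7 = 4529.75 + 4233.3 + 6633.55 = 15396.6
ΣP(Period 0)Q(Period 0) = 634.64×5 + 386.07×10 + 910.08×7 = 3173.2 + 3860.7 + 6370.56 = 13404.46
L = 15396.6 / 13404.46 × 100 = 114.8618
Paasche component (current-period weights):
ΣP(Period 1)Q(Period 1) = 905.95×5 + 423.33×9 + 947.65×8 = 4529.75 + 3809.97 + 7581.2 = 15920.92
ΣP(Period 0)Q(Period 1) = 634.64×5 + 386.07×9 + 910.08×8 = 3173.2 + 3474.63 + 7280.64 = 13928.47
P = 15920.92 / 13928.47 × 100 = 114.3049
Fisher = √(L × P) = √(114.8618 × 114.3049) = 114.5830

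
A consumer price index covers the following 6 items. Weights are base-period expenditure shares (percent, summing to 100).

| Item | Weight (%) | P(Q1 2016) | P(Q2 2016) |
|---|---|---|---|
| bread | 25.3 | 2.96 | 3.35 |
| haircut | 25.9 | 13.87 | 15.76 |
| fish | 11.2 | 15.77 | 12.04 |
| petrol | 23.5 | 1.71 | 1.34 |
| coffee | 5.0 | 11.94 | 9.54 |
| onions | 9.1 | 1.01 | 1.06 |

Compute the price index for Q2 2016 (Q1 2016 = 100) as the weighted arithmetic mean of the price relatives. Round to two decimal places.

bread: 25.3 × (3.35/2.96) = 25.3 × 1.131757 = 28.6334
haircut: 25.9 × (15.76/13.87) = 25.9 × 1.136265 = 29.4293
fish: 11.2 × (12.04/15.77) = 11.2 × 0.763475 = 8.5509
petrol: 23.5 × (1.34/1.71) = 23.5 × 0.783626 = 18.4152
coffee: 5.0 × (9.54/11.94) = 5.0 × 0.798995 = 3.9950
onions: 9.1 × (1.06/1.01) = 9.1 × 1.049505 = 9.5505
Index = Σ wᵢ·(p₁ᵢ/p₀ᵢ) = 28.6334 + 29.4293 + 8.5509 + 18.4152 + 3.9950 + 9.5505 = 98.5743

98.57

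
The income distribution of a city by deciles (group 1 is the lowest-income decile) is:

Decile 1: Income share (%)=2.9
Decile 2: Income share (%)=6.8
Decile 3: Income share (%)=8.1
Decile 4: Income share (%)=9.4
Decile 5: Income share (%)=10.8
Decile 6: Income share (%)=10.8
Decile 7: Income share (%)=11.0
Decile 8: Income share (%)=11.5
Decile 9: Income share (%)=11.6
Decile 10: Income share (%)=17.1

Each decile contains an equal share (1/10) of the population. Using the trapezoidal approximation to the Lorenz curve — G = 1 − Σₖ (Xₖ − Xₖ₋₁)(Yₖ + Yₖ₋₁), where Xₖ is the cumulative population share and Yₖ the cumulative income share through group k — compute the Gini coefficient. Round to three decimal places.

Cumulative income shares Yₖ: 0.0290, 0.0970, 0.1780, 0.2720, 0.3800, 0.4880, 0.5980, 0.7130, 0.8290, 1.0000
Σ (Xₖ−Xₖ₋₁)(Yₖ+Yₖ₋₁) = (1/10)(0.0290+0.0000) + (1/10)(0.0970+0.0290) + (1/10)(0.1780+0.0970) + (1/10)(0.2720+0.1780) + (1/10)(0.3800+0.2720) + (1/10)(0.4880+0.3800) + (1/10)(0.5980+0.4880) + (1/10)(0.7130+0.5980) + (1/10)(0.8290+0.7130) + (1/10)(1.0000+0.8290)
  = 0.0029 + 0.0126 + 0.0275 + 0.0450 + 0.0652 + 0.0868 + 0.1086 + 0.1311 + 0.1542 + 0.1829 = 0.8168
G = 1 − 0.8168 = 0.1832

0.183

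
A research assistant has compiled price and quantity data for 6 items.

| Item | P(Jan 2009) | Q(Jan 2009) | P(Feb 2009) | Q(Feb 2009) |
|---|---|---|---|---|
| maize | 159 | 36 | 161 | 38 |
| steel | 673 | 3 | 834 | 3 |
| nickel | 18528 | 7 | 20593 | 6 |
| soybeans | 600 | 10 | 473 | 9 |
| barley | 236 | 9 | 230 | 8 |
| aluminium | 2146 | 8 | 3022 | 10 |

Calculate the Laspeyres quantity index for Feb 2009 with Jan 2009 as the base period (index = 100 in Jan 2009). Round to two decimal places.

Laspeyres quantity index uses base-period prices as weights.
ΣP(Jan 2009)·Q(Feb 2009) = 159×38 + 673×3 + 18528×6 + 600×9 + 236×8 + 2146×10 = 6042 + 2019 + 111168 + 5400 + 1888 + 21460 = 147977
ΣP(Jan 2009)·Q(Jan 2009) = 159×36 + 673×3 + 18528×7 + 600×10 + 236×9 + 2146×8 = 5724 + 2019 + 129696 + 6000 + 2124 + 17168 = 162731
Index = 147977 / 162731 × 100 = 90.9335

90.93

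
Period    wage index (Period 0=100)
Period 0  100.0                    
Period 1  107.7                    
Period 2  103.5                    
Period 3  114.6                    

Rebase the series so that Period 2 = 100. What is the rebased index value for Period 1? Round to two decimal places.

Rebased(Period 1) = 107.7 / 103.5 × 100 = 104.0580

104.06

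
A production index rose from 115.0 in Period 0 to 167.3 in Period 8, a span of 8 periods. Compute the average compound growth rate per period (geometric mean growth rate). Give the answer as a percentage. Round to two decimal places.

Growth factor = (167.3/115.0)^(1/8) = (1.454783)^(1/8) = 1.047972
Growth rate = 1.047972 − 1 = 0.047972 = 4.7972%

4.80%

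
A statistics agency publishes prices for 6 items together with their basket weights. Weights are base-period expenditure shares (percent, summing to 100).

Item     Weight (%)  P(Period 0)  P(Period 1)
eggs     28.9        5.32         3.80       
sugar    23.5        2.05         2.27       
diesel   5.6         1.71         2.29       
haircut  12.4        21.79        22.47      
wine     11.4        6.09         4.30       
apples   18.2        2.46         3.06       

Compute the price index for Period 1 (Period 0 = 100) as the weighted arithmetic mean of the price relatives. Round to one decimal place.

97.6

eggs: 28.9 × (3.80/5.32) = 28.9 × 0.714286 = 20.6429
sugar: 23.5 × (2.27/2.05) = 23.5 × 1.107317 = 26.0220
diesel: 5.6 × (2.29/1.71) = 5.6 × 1.339181 = 7.4994
haircut: 12.4 × (22.47/21.79) = 12.4 × 1.031207 = 12.7870
wine: 11.4 × (4.30/6.09) = 11.4 × 0.706076 = 8.0493
apples: 18.2 × (3.06/2.46) = 18.2 × 1.243902 = 22.6390
Index = Σ wᵢ·(p₁ᵢ/p₀ᵢ) = 20.6429 + 26.0220 + 7.4994 + 12.7870 + 8.0493 + 22.6390 = 97.6395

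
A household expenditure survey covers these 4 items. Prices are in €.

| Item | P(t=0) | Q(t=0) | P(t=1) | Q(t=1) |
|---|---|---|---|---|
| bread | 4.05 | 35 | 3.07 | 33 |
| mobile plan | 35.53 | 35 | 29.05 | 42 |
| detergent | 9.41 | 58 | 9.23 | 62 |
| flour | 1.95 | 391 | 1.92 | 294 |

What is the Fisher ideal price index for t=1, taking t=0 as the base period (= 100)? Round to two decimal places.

88.91

Laspeyres component (base-period weights):
ΣP(t=1)Q(t=0) = 3.07×35 + 29.05×35 + 9.23×58 + 1.92×391 = 107.45 + 1016.75 + 535.34 + 750.72 = 2410.26
ΣP(t=0)Q(t=0) = 4.05×35 + 35.53×35 + 9.41×58 + 1.95×391 = 141.75 + 1243.55 + 545.78 + 762.45 = 2693.53
L = 2410.26 / 2693.53 × 100 = 89.4833
Paasche component (current-period weights):
ΣP(t=1)Q(t=1) = 3.07×33 + 29.05×42 + 9.23×62 + 1.92×294 = 101.31 + 1220.1 + 572.26 + 564.48 = 2458.15
ΣP(t=0)Q(t=1) = 4.05×33 + 35.53×42 + 9.41×62 + 1.95×294 = 133.65 + 1492.26 + 583.42 + 573.3 = 2782.63
P = 2458.15 / 2782.63 × 100 = 88.3391
Fisher = √(L × P) = √(89.4833 × 88.3391) = 88.9094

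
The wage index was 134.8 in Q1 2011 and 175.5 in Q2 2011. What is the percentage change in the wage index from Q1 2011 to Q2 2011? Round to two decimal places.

Change = (175.5 − 134.8) / 134.8 × 100
       = 40.7 / 134.8 × 100 = 30.1929%

30.19%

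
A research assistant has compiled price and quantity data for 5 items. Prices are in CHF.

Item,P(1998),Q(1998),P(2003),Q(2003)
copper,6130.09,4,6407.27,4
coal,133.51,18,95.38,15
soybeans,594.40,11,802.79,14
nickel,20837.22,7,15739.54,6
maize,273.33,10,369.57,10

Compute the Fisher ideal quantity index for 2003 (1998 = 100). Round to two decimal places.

90.12

Laspeyres component (base-period weights):
ΣP(1998)Q(2003) = 6130.09×4 + 133.51×15 + 594.40×14 + 20837.22×6 + 273.33×10 = 24520.36 + 2002.65 + 8321.6 + 125023.32 + 2733.3 = 162601.23
ΣP(1998)Q(1998) = 6130.09×4 + 133.51×18 + 594.40×11 + 20837.22×7 + 273.33×10 = 24520.36 + 2403.18 + 6538.4 + 145860.54 + 2733.3 = 182055.78
L = 162601.23 / 182055.78 × 100 = 89.3140
Paasche component (current-period weights):
ΣP(2003)Q(2003) = 6407.27×4 + 95.38×15 + 802.79×14 + 15739.54×6 + 369.57×10 = 25629.08 + 1430.7 + 11239.06 + 94437.24 + 3695.7 = 136431.78
ΣP(2003)Q(1998) = 6407.27×4 + 95.38×18 + 802.79×11 + 15739.54×7 + 369.57×10 = 25629.08 + 1716.84 + 8830.69 + 110176.78 + 3695.7 = 150049.09
P = 136431.78 / 150049.09 × 100 = 90.9248
Fisher = √(L × P) = √(89.3140 × 90.9248) = 90.1158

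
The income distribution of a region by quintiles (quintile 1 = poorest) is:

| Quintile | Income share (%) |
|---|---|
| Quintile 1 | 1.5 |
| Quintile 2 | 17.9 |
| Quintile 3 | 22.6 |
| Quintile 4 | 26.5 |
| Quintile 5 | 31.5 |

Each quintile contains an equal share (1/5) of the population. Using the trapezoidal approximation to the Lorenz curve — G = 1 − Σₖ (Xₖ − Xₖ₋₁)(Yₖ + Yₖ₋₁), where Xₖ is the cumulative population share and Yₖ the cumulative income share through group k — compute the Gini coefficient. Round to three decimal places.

0.274

Cumulative income shares Yₖ: 0.0150, 0.1940, 0.4200, 0.6850, 1.0000
Σ (Xₖ−Xₖ₋₁)(Yₖ+Yₖ₋₁) = (1/5)(0.0150+0.0000) + (1/5)(0.1940+0.0150) + (1/5)(0.4200+0.1940) + (1/5)(0.6850+0.4200) + (1/5)(1.0000+0.6850)
  = 0.0030 + 0.0418 + 0.1228 + 0.2210 + 0.3370 = 0.7256
G = 1 − 0.7256 = 0.2744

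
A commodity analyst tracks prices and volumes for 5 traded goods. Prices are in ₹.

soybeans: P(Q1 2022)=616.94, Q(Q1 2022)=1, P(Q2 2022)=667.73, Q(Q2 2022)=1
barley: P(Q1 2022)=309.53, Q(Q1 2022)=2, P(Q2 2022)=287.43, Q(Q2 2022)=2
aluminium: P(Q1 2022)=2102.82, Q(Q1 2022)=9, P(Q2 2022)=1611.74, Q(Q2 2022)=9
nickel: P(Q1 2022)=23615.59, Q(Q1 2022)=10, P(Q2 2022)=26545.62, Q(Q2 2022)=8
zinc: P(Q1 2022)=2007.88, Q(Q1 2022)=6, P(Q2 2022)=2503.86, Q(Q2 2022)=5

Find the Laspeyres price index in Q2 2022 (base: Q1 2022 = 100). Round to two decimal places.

Laspeyres price index uses base-period quantities as weights.
ΣP(Q2 2022)·Q(Q1 2022) = 667.73×1 + 287.43×2 + 1611.74×9 + 26545.62×10 + 2503.86×6 = 667.73 + 574.86 + 14505.66 + 265456.2 + 15023.16 = 296227.61
ΣP(Q1 2022)·Q(Q1 2022) = 616.94×1 + 309.53×2 + 2102.82×9 + 23615.59×10 + 2007.88×6 = 616.94 + 619.06 + 18925.38 + 236155.9 + 12047.28 = 268364.56
Index = 296227.61 / 268364.56 × 100 = 110.3825

110.38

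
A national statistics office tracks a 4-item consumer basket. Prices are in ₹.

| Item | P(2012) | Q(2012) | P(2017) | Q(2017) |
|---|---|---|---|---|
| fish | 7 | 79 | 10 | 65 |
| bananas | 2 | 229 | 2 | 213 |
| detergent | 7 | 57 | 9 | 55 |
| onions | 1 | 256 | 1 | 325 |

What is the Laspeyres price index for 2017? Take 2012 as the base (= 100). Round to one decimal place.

121.1

Laspeyres price index uses base-period quantities as weights.
ΣP(2017)·Q(2012) = 10×79 + 2×229 + 9×57 + 1×256 = 790 + 458 + 513 + 256 = 2017
ΣP(2012)·Q(2012) = 7×79 + 2×229 + 7×57 + 1×256 = 553 + 458 + 399 + 256 = 1666
Index = 2017 / 1666 × 100 = 121.0684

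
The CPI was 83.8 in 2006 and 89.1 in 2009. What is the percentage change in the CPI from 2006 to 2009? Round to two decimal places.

6.32%

Change = (89.1 − 83.8) / 83.8 × 100
       = 5.3 / 83.8 × 100 = 6.3246%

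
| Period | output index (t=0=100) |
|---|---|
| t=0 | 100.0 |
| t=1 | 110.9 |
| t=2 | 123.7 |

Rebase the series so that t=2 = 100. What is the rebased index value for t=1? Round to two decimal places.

89.65

Rebased(t=1) = 110.9 / 123.7 × 100 = 89.6524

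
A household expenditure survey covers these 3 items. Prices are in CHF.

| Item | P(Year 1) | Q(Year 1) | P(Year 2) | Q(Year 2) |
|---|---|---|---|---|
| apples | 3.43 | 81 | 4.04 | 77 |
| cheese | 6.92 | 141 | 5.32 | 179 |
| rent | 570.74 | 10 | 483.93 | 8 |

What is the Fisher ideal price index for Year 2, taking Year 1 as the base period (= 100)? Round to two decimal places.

84.80

Laspeyres component (base-period weights):
ΣP(Year 2)Q(Year 1) = 4.04×81 + 5.32×141 + 483.93×10 = 327.24 + 750.12 + 4839.3 = 5916.66
ΣP(Year 1)Q(Year 1) = 3.43×81 + 6.92×141 + 570.74×10 = 277.83 + 975.72 + 5707.4 = 6960.95
L = 5916.66 / 6960.95 × 100 = 84.9979
Paasche component (current-period weights):
ΣP(Year 2)Q(Year 2) = 4.04×77 + 5.32×179 + 483.93×8 = 311.08 + 952.28 + 3871.44 = 5134.8
ΣP(Year 1)Q(Year 2) = 3.43×77 + 6.92×179 + 570.74×8 = 264.11 + 1238.68 + 4565.92 = 6068.71
P = 5134.8 / 6068.71 × 100 = 84.6111
Fisher = √(L × P) = √(84.9979 × 84.6111) = 84.8043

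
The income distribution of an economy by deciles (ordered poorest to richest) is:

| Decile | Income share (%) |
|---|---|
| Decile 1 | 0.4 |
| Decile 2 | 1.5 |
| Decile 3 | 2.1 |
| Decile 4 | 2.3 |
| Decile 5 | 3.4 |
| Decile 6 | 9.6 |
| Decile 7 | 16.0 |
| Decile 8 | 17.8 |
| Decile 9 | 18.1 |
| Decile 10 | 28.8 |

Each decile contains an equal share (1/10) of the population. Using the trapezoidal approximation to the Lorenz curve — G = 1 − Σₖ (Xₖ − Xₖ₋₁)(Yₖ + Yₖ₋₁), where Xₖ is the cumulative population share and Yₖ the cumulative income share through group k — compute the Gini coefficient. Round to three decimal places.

Cumulative income shares Yₖ: 0.0040, 0.0190, 0.0400, 0.0630, 0.0970, 0.1930, 0.3530, 0.5310, 0.7120, 1.0000
Σ (Xₖ−Xₖ₋₁)(Yₖ+Yₖ₋₁) = (1/10)(0.0040+0.0000) + (1/10)(0.0190+0.0040) + (1/10)(0.0400+0.0190) + (1/10)(0.0630+0.0400) + (1/10)(0.0970+0.0630) + (1/10)(0.1930+0.0970) + (1/10)(0.3530+0.1930) + (1/10)(0.5310+0.3530) + (1/10)(0.7120+0.5310) + (1/10)(1.0000+0.7120)
  = 0.0004 + 0.0023 + 0.0059 + 0.0103 + 0.0160 + 0.0290 + 0.0546 + 0.0884 + 0.1243 + 0.1712 = 0.5024
G = 1 − 0.5024 = 0.4976

0.498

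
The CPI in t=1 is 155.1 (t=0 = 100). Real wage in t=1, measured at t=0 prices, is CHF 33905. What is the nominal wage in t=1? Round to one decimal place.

52586.7

Nominal = Real × (Index/100) = 33905 × (155.1/100)
        = 33905 × 1.551 = 52586.6550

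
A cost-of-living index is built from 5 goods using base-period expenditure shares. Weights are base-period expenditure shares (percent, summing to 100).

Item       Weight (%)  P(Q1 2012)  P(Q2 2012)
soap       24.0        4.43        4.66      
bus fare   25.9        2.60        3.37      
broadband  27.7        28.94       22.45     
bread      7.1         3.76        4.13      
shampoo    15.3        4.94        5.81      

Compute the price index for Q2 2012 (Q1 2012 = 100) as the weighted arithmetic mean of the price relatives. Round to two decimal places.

106.10

soap: 24.0 × (4.66/4.43) = 24.0 × 1.051919 = 25.2460
bus fare: 25.9 × (3.37/2.60) = 25.9 × 1.296154 = 33.5704
broadband: 27.7 × (22.45/28.94) = 27.7 × 0.775743 = 21.4881
bread: 7.1 × (4.13/3.76) = 7.1 × 1.098404 = 7.7987
shampoo: 15.3 × (5.81/4.94) = 15.3 × 1.176113 = 17.9945
Index = Σ wᵢ·(p₁ᵢ/p₀ᵢ) = 25.2460 + 33.5704 + 21.4881 + 7.7987 + 17.9945 = 106.0977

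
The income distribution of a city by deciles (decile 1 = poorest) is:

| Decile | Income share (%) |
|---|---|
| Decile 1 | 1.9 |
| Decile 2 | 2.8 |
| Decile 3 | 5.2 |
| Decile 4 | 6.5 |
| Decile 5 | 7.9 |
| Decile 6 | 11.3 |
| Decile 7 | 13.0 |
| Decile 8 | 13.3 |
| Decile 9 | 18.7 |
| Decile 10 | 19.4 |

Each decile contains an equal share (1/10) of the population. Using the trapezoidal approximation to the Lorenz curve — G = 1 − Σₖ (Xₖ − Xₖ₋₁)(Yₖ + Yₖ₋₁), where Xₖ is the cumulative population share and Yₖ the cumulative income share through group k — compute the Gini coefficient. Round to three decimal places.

0.332

Cumulative income shares Yₖ: 0.0190, 0.0470, 0.0990, 0.1640, 0.2430, 0.3560, 0.4860, 0.6190, 0.8060, 1.0000
Σ (Xₖ−Xₖ₋₁)(Yₖ+Yₖ₋₁) = (1/10)(0.0190+0.0000) + (1/10)(0.0470+0.0190) + (1/10)(0.0990+0.0470) + (1/10)(0.1640+0.0990) + (1/10)(0.2430+0.1640) + (1/10)(0.3560+0.2430) + (1/10)(0.4860+0.3560) + (1/10)(0.6190+0.4860) + (1/10)(0.8060+0.6190) + (1/10)(1.0000+0.8060)
  = 0.0019 + 0.0066 + 0.0146 + 0.0263 + 0.0407 + 0.0599 + 0.0842 + 0.1105 + 0.1425 + 0.1806 = 0.6678
G = 1 − 0.6678 = 0.3322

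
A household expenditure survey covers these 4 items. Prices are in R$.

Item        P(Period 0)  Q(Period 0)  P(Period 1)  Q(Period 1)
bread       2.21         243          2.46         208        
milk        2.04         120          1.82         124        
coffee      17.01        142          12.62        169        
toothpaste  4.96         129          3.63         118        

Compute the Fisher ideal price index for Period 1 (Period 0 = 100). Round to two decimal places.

Laspeyres component (base-period weights):
ΣP(Period 1)Q(Period 0) = 2.46×243 + 1.82×120 + 12.62×142 + 3.63×129 = 597.78 + 218.4 + 1792.04 + 468.27 = 3076.49
ΣP(Period 0)Q(Period 0) = 2.21×243 + 2.04×120 + 17.01×142 + 4.96×129 = 537.03 + 244.8 + 2415.42 + 639.84 = 3837.09
L = 3076.49 / 3837.09 × 100 = 80.1777
Paasche component (current-period weights):
ΣP(Period 1)Q(Period 1) = 2.46×208 + 1.82×124 + 12.62×169 + 3.63×118 = 511.68 + 225.68 + 2132.78 + 428.34 = 3298.48
ΣP(Period 0)Q(Period 1) = 2.21×208 + 2.04×124 + 17.01×169 + 4.96×118 = 459.68 + 252.96 + 2874.69 + 585.28 = 4172.61
P = 3298.48 / 4172.61 × 100 = 79.0508
Fisher = √(L × P) = √(80.1777 × 79.0508) = 79.6122

79.61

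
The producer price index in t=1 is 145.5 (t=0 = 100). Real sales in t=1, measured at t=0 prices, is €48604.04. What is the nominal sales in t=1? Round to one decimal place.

Nominal = Real × (Index/100) = 48604.04 × (145.5/100)
        = 48604.04 × 1.455 = 70718.8782

70718.9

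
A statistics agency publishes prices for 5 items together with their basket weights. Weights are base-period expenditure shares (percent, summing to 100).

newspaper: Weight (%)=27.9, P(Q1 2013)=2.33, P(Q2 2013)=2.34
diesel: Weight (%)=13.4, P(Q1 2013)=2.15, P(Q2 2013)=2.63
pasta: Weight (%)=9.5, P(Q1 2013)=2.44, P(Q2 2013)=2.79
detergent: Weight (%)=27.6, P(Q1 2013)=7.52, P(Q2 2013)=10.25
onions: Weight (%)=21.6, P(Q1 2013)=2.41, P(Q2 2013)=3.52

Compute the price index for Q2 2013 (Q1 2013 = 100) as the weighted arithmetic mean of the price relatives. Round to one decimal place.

124.4

newspaper: 27.9 × (2.34/2.33) = 27.9 × 1.004292 = 28.0197
diesel: 13.4 × (2.63/2.15) = 13.4 × 1.223256 = 16.3916
pasta: 9.5 × (2.79/2.44) = 9.5 × 1.143443 = 10.8627
detergent: 27.6 × (10.25/7.52) = 27.6 × 1.363032 = 37.6197
onions: 21.6 × (3.52/2.41) = 21.6 × 1.460581 = 31.5485
Index = Σ wᵢ·(p₁ᵢ/p₀ᵢ) = 28.0197 + 16.3916 + 10.8627 + 37.6197 + 31.5485 = 124.4423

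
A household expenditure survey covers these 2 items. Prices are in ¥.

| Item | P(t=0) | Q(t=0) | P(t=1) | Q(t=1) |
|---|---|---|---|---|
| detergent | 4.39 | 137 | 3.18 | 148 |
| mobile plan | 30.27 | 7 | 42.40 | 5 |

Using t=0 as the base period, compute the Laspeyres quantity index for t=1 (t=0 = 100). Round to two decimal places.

Laspeyres quantity index uses base-period prices as weights.
ΣP(t=0)·Q(t=1) = 4.39×148 + 30.27×5 = 649.72 + 151.35 = 801.07
ΣP(t=0)·Q(t=0) = 4.39×137 + 30.27×7 = 601.43 + 211.89 = 813.32
Index = 801.07 / 813.32 × 100 = 98.4938

98.49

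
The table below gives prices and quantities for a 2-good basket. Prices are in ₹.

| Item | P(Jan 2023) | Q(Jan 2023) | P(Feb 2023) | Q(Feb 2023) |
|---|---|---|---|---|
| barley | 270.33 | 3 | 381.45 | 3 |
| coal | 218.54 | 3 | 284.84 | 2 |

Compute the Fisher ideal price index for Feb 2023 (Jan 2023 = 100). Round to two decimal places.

136.81

Laspeyres component (base-period weights):
ΣP(Feb 2023)Q(Jan 2023) = 381.45×3 + 284.84×3 = 1144.35 + 854.52 = 1998.87
ΣP(Jan 2023)Q(Jan 2023) = 270.33×3 + 218.54×3 = 810.99 + 655.62 = 1466.61
L = 1998.87 / 1466.61 × 100 = 136.2919
Paasche component (current-period weights):
ΣP(Feb 2023)Q(Feb 2023) = 381.45×3 + 284.84×2 = 1144.35 + 569.68 = 1714.03
ΣP(Jan 2023)Q(Feb 2023) = 270.33×3 + 218.54×2 = 810.99 + 437.08 = 1248.07
P = 1714.03 / 1248.07 × 100 = 137.3344
Fisher = √(L × P) = √(136.2919 × 137.3344) = 136.8122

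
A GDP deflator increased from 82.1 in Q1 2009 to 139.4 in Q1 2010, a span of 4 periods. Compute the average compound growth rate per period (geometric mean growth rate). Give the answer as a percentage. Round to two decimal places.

14.15%

Growth factor = (139.4/82.1)^(1/4) = (1.697929)^(1/4) = 1.141510
Growth rate = 1.141510 − 1 = 0.141510 = 14.1510%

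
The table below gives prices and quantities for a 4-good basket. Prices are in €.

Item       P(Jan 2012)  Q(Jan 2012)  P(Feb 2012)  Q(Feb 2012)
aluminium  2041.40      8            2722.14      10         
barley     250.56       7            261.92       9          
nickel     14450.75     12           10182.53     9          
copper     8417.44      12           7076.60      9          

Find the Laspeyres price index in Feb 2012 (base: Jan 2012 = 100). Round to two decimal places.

Laspeyres price index uses base-period quantities as weights.
ΣP(Feb 2012)·Q(Jan 2012) = 2722.14×8 + 261.92×7 + 10182.53×12 + 7076.60×12 = 21777.12 + 1833.44 + 122190.36 + 84919.2 = 230720.12
ΣP(Jan 2012)·Q(Jan 2012) = 2041.40×8 + 250.56×7 + 14450.75×12 + 8417.44×12 = 16331.2 + 1753.92 + 173409 + 101009.28 = 292503.4
Index = 230720.12 / 292503.4 × 100 = 78.8778

78.88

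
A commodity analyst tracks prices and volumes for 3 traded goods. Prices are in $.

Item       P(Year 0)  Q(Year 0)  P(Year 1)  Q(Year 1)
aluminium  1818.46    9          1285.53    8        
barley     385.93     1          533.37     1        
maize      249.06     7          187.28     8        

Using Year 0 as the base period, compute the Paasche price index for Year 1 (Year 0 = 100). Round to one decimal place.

72.8

Paasche price index uses current-period quantities as weights.
ΣP(Year 1)·Q(Year 1) = 1285.53×8 + 533.37×1 + 187.28×8 = 10284.24 + 533.37 + 1498.24 = 12315.85
ΣP(Year 0)·Q(Year 1) = 1818.46×8 + 385.93×1 + 249.06×8 = 14547.68 + 385.93 + 1992.48 = 16926.09
Index = 12315.85 / 16926.09 × 100 = 72.7625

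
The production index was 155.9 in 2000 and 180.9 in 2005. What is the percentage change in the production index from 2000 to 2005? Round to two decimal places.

Change = (180.9 − 155.9) / 155.9 × 100
       = 25.0 / 155.9 × 100 = 16.0359%

16.04%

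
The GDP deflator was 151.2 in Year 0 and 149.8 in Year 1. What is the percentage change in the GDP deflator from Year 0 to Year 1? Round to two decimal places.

Change = (149.8 − 151.2) / 151.2 × 100
       = -1.4 / 151.2 × 100 = -0.9259%

-0.93%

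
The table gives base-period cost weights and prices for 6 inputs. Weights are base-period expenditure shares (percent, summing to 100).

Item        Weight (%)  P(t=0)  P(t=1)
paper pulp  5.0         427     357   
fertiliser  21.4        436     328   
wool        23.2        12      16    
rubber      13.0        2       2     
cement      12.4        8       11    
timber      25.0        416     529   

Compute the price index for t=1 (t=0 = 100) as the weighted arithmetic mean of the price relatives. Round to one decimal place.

paper pulp: 5.0 × (357/427) = 5.0 × 0.836066 = 4.1803
fertiliser: 21.4 × (328/436) = 21.4 × 0.752294 = 16.0991
wool: 23.2 × (16/12) = 23.2 × 1.333333 = 30.9333
rubber: 13.0 × (2/2) = 13.0 × 1.000000 = 13.0000
cement: 12.4 × (11/8) = 12.4 × 1.375000 = 17.0500
timber: 25.0 × (529/416) = 25.0 × 1.271635 = 31.7909
Index = Σ wᵢ·(p₁ᵢ/p₀ᵢ) = 4.1803 + 16.0991 + 30.9333 + 13.0000 + 17.0500 + 31.7909 = 113.0536

113.1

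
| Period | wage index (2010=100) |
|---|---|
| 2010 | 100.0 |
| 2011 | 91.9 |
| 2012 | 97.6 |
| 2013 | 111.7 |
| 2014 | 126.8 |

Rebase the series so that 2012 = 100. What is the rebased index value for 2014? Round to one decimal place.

129.9

Rebased(2014) = 126.8 / 97.6 × 100 = 129.9180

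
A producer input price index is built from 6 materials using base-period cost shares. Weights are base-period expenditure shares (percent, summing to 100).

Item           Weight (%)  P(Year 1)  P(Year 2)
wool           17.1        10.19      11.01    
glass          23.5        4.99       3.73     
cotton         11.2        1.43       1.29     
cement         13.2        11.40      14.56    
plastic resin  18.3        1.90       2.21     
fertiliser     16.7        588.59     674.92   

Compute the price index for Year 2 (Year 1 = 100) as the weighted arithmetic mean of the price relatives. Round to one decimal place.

103.4

wool: 17.1 × (11.01/10.19) = 17.1 × 1.080471 = 18.4761
glass: 23.5 × (3.73/4.99) = 23.5 × 0.747495 = 17.5661
cotton: 11.2 × (1.29/1.43) = 11.2 × 0.902098 = 10.1035
cement: 13.2 × (14.56/11.40) = 13.2 × 1.277193 = 16.8589
plastic resin: 18.3 × (2.21/1.90) = 18.3 × 1.163158 = 21.2858
fertiliser: 16.7 × (674.92/588.59) = 16.7 × 1.146673 = 19.1494
Index = Σ wᵢ·(p₁ᵢ/p₀ᵢ) = 18.4761 + 17.5661 + 10.1035 + 16.8589 + 21.2858 + 19.1494 = 103.4399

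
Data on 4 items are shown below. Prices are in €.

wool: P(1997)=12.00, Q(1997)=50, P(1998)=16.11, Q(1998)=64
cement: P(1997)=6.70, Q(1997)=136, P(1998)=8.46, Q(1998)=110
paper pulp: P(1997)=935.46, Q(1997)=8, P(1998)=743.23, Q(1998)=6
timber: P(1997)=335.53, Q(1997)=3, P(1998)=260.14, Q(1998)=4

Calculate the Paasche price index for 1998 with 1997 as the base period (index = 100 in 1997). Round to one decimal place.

Paasche price index uses current-period quantities as weights.
ΣP(1998)·Q(1998) = 16.11×64 + 8.46×110 + 743.23×6 + 260.14×4 = 1031.04 + 930.6 + 4459.38 + 1040.56 = 7461.58
ΣP(1997)·Q(1998) = 12.00×64 + 6.70×110 + 935.46×6 + 335.53×4 = 768 + 737 + 5612.76 + 1342.12 = 8459.88
Index = 7461.58 / 8459.88 × 100 = 88.1996

88.2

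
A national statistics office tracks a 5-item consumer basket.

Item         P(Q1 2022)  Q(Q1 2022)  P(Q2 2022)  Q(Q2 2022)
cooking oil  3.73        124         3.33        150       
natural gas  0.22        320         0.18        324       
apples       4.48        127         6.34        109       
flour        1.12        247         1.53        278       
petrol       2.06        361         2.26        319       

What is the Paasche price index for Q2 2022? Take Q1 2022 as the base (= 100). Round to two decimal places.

114.73

Paasche price index uses current-period quantities as weights.
ΣP(Q2 2022)·Q(Q2 2022) = 3.33×150 + 0.18×324 + 6.34×109 + 1.53×278 + 2.26×319 = 499.5 + 58.32 + 691.06 + 425.34 + 720.94 = 2395.16
ΣP(Q1 2022)·Q(Q2 2022) = 3.73×150 + 0.22×324 + 4.48×109 + 1.12×278 + 2.06×319 = 559.5 + 71.28 + 488.32 + 311.36 + 657.14 = 2087.6
Index = 2395.16 / 2087.6 × 100 = 114.7327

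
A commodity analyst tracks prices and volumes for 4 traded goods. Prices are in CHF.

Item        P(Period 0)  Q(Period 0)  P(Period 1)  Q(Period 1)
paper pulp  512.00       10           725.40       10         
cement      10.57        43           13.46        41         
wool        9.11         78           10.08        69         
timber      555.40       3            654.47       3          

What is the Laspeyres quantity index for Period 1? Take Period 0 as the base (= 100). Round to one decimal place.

Laspeyres quantity index uses base-period prices as weights.
ΣP(Period 0)·Q(Period 1) = 512.00×10 + 10.57×41 + 9.11×69 + 555.40×3 = 5120 + 433.37 + 628.59 + 1666.2 = 7848.16
ΣP(Period 0)·Q(Period 0) = 512.00×10 + 10.57×43 + 9.11×78 + 555.40×3 = 5120 + 454.51 + 710.58 + 1666.2 = 7951.29
Index = 7848.16 / 7951.29 × 100 = 98.7030

98.7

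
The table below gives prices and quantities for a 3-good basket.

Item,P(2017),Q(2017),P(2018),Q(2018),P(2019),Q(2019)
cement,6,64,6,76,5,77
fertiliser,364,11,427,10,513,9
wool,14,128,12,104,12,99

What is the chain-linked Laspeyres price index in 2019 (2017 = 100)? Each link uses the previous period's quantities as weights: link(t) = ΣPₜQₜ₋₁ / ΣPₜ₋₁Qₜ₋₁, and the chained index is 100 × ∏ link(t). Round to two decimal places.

Link 2017→2018:
ΣP(2018)Q(2017) = 6×64 + 427×11 + 12×128 = 384 + 4697 + 1536 = 6617
ΣP(2017)Q(2017) = 6×64 + 364×11 + 14×128 = 384 + 4004 + 1792 = 6180
link = 6617/6180 = 1.070712
Link 2018→2019:
ΣP(2019)Q(2018) = 5×76 + 513×10 + 12×104 = 380 + 5130 + 1248 = 6758
ΣP(2018)Q(2018) = 6×76 + 427×10 + 12×104 = 456 + 4270 + 1248 = 5974
link = 6758/5974 = 1.131235
Chained index = 100 × 1.070712 × 1.131235 = 121.1227

121.12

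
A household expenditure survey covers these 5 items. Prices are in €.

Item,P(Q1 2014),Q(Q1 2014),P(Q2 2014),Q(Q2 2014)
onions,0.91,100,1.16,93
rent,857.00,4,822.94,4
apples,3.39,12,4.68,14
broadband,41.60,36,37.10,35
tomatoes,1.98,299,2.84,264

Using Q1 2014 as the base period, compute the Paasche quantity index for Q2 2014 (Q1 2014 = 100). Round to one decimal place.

97.6

Paasche quantity index uses current-period prices as weights.
ΣP(Q2 2014)·Q(Q2 2014) = 1.16×93 + 822.94×4 + 4.68×14 + 37.10×35 + 2.84×264 = 107.88 + 3291.76 + 65.52 + 1298.5 + 749.76 = 5513.42
ΣP(Q2 2014)·Q(Q1 2014) = 1.16×100 + 822.94×4 + 4.68×12 + 37.10×36 + 2.84×299 = 116 + 3291.76 + 56.16 + 1335.6 + 849.16 = 5648.68
Index = 5513.42 / 5648.68 × 100 = 97.6055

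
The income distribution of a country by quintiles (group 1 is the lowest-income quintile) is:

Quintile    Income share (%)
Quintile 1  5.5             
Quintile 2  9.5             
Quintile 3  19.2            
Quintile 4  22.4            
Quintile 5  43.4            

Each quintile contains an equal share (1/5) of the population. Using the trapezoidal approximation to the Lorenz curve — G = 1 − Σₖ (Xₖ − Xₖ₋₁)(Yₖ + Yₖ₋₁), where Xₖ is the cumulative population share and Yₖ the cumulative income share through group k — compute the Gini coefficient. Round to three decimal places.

Cumulative income shares Yₖ: 0.0550, 0.1500, 0.3420, 0.5660, 1.0000
Σ (Xₖ−Xₖ₋₁)(Yₖ+Yₖ₋₁) = (1/5)(0.0550+0.0000) + (1/5)(0.1500+0.0550) + (1/5)(0.3420+0.1500) + (1/5)(0.5660+0.3420) + (1/5)(1.0000+0.5660)
  = 0.0110 + 0.0410 + 0.0984 + 0.1816 + 0.3132 = 0.6452
G = 1 − 0.6452 = 0.3548

0.355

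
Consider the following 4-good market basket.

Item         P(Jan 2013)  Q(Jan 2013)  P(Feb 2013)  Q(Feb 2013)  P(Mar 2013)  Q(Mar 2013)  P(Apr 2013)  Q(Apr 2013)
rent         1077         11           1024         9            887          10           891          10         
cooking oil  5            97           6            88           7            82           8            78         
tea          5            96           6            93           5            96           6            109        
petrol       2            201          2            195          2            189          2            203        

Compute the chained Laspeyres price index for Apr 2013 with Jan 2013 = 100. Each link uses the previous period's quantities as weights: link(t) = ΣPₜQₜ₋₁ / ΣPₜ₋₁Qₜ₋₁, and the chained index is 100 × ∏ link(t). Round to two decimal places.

87.63

Link Jan 2013→Feb 2013:
ΣP(Feb 2013)Q(Jan 2013) = 1024×11 + 6×97 + 6×96 + 2×201 = 11264 + 582 + 576 + 402 = 12824
ΣP(Jan 2013)Q(Jan 2013) = 1077×11 + 5×97 + 5×96 + 2×201 = 11847 + 485 + 480 + 402 = 13214
link = 12824/13214 = 0.970486
Link Feb 2013→Mar 2013:
ΣP(Mar 2013)Q(Feb 2013) = 887×9 + 7×88 + 5×93 + 2×195 = 7983 + 616 + 465 + 390 = 9454
ΣP(Feb 2013)Q(Feb 2013) = 1024×9 + 6×88 + 6×93 + 2×195 = 9216 + 528 + 558 + 390 = 10692
link = 9454/10692 = 0.884212
Link Mar 2013→Apr 2013:
ΣP(Apr 2013)Q(Mar 2013) = 891×10 + 8×82 + 6×96 + 2×189 = 8910 + 656 + 576 + 378 = 10520
ΣP(Mar 2013)Q(Mar 2013) = 887×10 + 7×82 + 5×96 + 2×189 = 8870 + 574 + 480 + 378 = 10302
link = 10520/10302 = 1.021161
Chained index = 100 × 0.970486 × 0.884212 × 1.021161 = 87.6274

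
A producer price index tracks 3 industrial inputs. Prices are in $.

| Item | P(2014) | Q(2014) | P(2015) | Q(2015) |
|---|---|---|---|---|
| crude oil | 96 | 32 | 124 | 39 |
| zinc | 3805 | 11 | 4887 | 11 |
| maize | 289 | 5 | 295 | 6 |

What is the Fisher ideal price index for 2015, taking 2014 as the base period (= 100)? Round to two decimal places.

Laspeyres component (base-period weights):
ΣP(2015)Q(2014) = 124×32 + 4887×11 + 295×5 = 3968 + 53757 + 1475 = 59200
ΣP(2014)Q(2014) = 96×32 + 3805×11 + 289×5 = 3072 + 41855 + 1445 = 46372
L = 59200 / 46372 × 100 = 127.6632
Paasche component (current-period weights):
ΣP(2015)Q(2015) = 124×39 + 4887×11 + 295×6 = 4836 + 53757 + 1770 = 60363
ΣP(2014)Q(2015) = 96×39 + 3805×11 + 289×6 = 3744 + 41855 + 1734 = 47333
P = 60363 / 47333 × 100 = 127.5284
Fisher = √(L × P) = √(127.6632 × 127.5284) = 127.5958

127.60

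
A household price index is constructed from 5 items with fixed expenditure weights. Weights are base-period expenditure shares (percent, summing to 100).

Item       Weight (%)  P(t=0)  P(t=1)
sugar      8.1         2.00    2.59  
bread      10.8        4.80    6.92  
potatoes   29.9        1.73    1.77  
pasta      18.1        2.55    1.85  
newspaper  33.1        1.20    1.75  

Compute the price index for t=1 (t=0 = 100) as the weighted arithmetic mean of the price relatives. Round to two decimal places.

118.05

sugar: 8.1 × (2.59/2.00) = 8.1 × 1.295000 = 10.4895
bread: 10.8 × (6.92/4.80) = 10.8 × 1.441667 = 15.5700
potatoes: 29.9 × (1.77/1.73) = 29.9 × 1.023121 = 30.5913
pasta: 18.1 × (1.85/2.55) = 18.1 × 0.725490 = 13.1314
newspaper: 33.1 × (1.75/1.20) = 33.1 × 1.458333 = 48.2708
Index = Σ wᵢ·(p₁ᵢ/p₀ᵢ) = 10.4895 + 15.5700 + 30.5913 + 13.1314 + 48.2708 = 118.0530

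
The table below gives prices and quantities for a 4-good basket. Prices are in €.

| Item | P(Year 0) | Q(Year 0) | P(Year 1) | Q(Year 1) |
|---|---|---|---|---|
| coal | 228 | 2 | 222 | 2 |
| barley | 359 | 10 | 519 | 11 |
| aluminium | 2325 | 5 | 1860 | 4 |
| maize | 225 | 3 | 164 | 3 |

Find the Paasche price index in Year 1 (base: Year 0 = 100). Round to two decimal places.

Paasche price index uses current-period quantities as weights.
ΣP(Year 1)·Q(Year 1) = 222×2 + 519×11 + 1860×4 + 164×3 = 444 + 5709 + 7440 + 492 = 14085
ΣP(Year 0)·Q(Year 1) = 228×2 + 359×11 + 2325×4 + 225×3 = 456 + 3949 + 9300 + 675 = 14380
Index = 14085 / 14380 × 100 = 97.9485

97.95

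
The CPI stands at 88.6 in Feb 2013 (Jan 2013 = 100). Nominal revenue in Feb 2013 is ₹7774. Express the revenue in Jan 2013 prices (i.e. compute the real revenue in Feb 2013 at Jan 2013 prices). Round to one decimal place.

8774.3

Real = Nominal ÷ (Index/100) = 7774 ÷ (88.6/100)
     = 7774 ÷ 0.886 = 8774.2664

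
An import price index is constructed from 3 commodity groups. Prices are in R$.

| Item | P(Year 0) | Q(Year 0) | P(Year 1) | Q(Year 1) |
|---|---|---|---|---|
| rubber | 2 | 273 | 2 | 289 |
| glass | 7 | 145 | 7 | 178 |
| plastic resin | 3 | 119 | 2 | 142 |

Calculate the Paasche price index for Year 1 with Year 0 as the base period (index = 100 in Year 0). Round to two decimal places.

Paasche price index uses current-period quantities as weights.
ΣP(Year 1)·Q(Year 1) = 2×289 + 7×178 + 2×142 = 578 + 1246 + 284 = 2108
ΣP(Year 0)·Q(Year 1) = 2×289 + 7×178 + 3×142 = 578 + 1246 + 426 = 2250
Index = 2108 / 2250 × 100 = 93.6889

93.69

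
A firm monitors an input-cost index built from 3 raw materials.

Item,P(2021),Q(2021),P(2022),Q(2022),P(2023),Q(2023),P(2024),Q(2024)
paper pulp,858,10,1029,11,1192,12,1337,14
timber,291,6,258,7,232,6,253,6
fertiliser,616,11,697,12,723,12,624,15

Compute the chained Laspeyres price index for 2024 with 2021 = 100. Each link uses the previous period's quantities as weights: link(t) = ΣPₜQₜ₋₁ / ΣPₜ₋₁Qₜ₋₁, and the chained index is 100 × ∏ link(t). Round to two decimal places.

Link 2021→2022:
ΣP(2022)Q(2021) = 1029×10 + 258×6 + 697×11 = 10290 + 1548 + 7667 = 19505
ΣP(2021)Q(2021) = 858×10 + 291×6 + 616×11 = 8580 + 1746 + 6776 = 17102
link = 19505/17102 = 1.140510
Link 2022→2023:
ΣP(2023)Q(2022) = 1192×11 + 232×7 + 723×12 = 13112 + 1624 + 8676 = 23412
ΣP(2022)Q(2022) = 1029×11 + 258×7 + 697×12 = 11319 + 1806 + 8364 = 21489
link = 23412/21489 = 1.089488
Link 2023→2024:
ΣP(2024)Q(2023) = 1337×12 + 253×6 + 624×12 = 16044 + 1518 + 7488 = 25050
ΣP(2023)Q(2023) = 1192×12 + 232×6 + 723×12 = 14304 + 1392 + 8676 = 24372
link = 25050/24372 = 1.027819
Chained index = 100 × 1.140510 × 1.089488 × 1.027819 = 127.7138

127.71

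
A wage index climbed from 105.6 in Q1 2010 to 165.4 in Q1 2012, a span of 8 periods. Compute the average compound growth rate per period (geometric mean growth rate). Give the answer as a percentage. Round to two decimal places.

5.77%

Growth factor = (165.4/105.6)^(1/8) = (1.566288)^(1/8) = 1.057691
Growth rate = 1.057691 − 1 = 0.057691 = 5.7691%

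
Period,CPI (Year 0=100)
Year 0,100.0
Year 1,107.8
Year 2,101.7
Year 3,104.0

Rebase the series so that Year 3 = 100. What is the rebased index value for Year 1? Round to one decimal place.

103.7

Rebased(Year 1) = 107.8 / 104.0 × 100 = 103.6538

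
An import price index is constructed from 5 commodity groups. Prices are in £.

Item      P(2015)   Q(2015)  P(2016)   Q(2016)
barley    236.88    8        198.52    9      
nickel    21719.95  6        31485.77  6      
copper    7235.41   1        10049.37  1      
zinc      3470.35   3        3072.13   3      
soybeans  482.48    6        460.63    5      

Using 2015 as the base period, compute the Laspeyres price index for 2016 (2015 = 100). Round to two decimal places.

Laspeyres price index uses base-period quantities as weights.
ΣP(2016)·Q(2015) = 198.52×8 + 31485.77×6 + 10049.37×1 + 3072.13×3 + 460.63×6 = 1588.16 + 188914.62 + 10049.37 + 9216.39 + 2763.78 = 212532.32
ΣP(2015)·Q(2015) = 236.88×8 + 21719.95×6 + 7235.41×1 + 3470.35×3 + 482.48×6 = 1895.04 + 130319.7 + 7235.41 + 10411.05 + 2894.88 = 152756.08
Index = 212532.32 / 152756.08 × 100 = 139.1318

139.13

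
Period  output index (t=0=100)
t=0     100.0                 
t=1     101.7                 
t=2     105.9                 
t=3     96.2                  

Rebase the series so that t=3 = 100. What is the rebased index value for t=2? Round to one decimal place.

Rebased(t=2) = 105.9 / 96.2 × 100 = 110.0832

110.1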